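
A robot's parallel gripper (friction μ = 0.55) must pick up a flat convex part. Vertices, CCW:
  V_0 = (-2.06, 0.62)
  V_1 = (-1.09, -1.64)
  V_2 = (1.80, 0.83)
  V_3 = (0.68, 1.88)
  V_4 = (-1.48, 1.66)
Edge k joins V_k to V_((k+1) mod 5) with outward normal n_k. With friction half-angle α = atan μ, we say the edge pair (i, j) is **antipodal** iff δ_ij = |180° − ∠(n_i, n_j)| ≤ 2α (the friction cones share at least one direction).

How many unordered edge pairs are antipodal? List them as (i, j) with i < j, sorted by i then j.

count = 3; pairs: (0,2), (1,3), (1,4)

α = atan 0.55 = 28.81°;  2α = 57.62°
n_0 = (-0.9189, -0.3944)
n_1 = (+0.6497, -0.7602)
n_2 = (+0.6839, +0.7295)
n_3 = (-0.1013, +0.9949)
n_4 = (-0.8734, +0.4871)
  (0,1): δ = 72.71°  ·
  (0,2): δ = 23.62°  ✓
  (0,3): δ = 72.59°  ·
  (0,4): δ = 127.62°  ·
  (1,2): δ = 83.67°  ·
  (1,3): δ = 34.70°  ✓
  (1,4): δ = 20.33°  ✓
  (2,3): δ = 131.03°  ·
  (2,4): δ = 76.00°  ·
  (3,4): δ = 124.96°  ·
antipodal pairs: 3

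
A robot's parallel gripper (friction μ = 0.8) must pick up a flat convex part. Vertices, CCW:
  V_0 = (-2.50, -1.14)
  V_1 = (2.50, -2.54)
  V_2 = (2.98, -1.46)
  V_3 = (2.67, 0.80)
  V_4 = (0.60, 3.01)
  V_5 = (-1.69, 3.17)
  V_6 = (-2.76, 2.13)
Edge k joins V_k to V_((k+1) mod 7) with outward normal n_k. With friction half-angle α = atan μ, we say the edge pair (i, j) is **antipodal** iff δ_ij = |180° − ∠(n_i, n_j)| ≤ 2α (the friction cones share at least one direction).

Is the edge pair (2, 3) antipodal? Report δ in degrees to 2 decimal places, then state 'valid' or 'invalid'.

α = atan 0.8 = 38.66°;  2α = 77.32°
edge 2: e_2 = (-0.31, +2.26);  n_2 = (+0.9907, +0.1359)
edge 3: e_3 = (-2.07, +2.21);  n_3 = (+0.7298, +0.6836)
∠(n_2, n_3) = 35.32°
δ = |180° − 35.32°| = 144.68°
144.68° > 2α = 77.32°  →  invalid

δ = 144.68°, invalid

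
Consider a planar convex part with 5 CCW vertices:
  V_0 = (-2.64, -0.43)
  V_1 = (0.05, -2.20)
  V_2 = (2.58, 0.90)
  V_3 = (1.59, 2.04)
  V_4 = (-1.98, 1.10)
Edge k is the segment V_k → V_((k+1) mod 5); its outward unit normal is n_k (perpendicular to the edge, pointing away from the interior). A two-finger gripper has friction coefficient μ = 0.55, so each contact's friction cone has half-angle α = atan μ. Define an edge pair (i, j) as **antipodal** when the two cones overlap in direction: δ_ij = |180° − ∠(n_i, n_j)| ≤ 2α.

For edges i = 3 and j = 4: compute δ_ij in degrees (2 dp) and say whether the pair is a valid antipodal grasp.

δ = 128.09°, invalid

α = atan 0.55 = 28.81°;  2α = 57.62°
edge 3: e_3 = (-3.57, -0.94);  n_3 = (-0.2546, +0.9670)
edge 4: e_4 = (-0.66, -1.53);  n_4 = (-0.9182, +0.3961)
∠(n_3, n_4) = 51.91°
δ = |180° − 51.91°| = 128.09°
128.09° > 2α = 57.62°  →  invalid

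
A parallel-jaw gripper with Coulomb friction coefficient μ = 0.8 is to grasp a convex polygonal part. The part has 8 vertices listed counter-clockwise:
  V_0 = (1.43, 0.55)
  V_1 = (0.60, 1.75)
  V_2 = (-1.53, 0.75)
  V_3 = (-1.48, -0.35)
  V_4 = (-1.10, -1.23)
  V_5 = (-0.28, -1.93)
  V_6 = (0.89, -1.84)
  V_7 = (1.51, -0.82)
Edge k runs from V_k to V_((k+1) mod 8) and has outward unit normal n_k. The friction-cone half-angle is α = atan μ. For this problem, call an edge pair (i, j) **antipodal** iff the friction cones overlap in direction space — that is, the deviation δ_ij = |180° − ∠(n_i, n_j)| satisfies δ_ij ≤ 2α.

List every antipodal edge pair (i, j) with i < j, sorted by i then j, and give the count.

α = atan 0.8 = 38.66°;  2α = 77.32°
n_0 = (+0.8224, +0.5689)
n_1 = (-0.4250, +0.9052)
n_2 = (-0.9990, -0.0454)
n_3 = (-0.9181, -0.3964)
n_4 = (-0.6493, -0.7606)
n_5 = (+0.0767, -0.9971)
n_6 = (+0.8545, -0.5194)
n_7 = (+0.9983, +0.0583)
  (0,1): δ = 99.52°  ·
  (0,2): δ = 32.07°  ✓
  (0,3): δ = 11.31°  ✓
  (0,4): δ = 14.84°  ✓
  (0,5): δ = 59.73°  ✓
  (0,6): δ = 114.04°  ·
  (0,7): δ = 148.67°  ·
  (1,2): δ = 112.55°  ·
  (1,3): δ = 91.79°  ·
  (1,4): δ = 65.64°  ✓
  (1,5): δ = 20.75°  ✓
  (1,6): δ = 33.56°  ✓
  (1,7): δ = 68.19°  ✓
  (2,3): δ = 159.25°  ·
  (2,4): δ = 133.09°  ·
  (2,5): δ = 88.20°  ·
  (2,6): δ = 33.90°  ✓
  (2,7): δ = 0.74°  ✓
  (3,4): δ = 153.84°  ·
  (3,5): δ = 108.96°  ·
  (3,6): δ = 54.65°  ✓
  (3,7): δ = 20.01°  ✓
  (4,5): δ = 135.12°  ·
  (4,6): δ = 80.81°  ·
  (4,7): δ = 46.17°  ✓
  (5,6): δ = 125.69°  ·
  (5,7): δ = 91.06°  ·
  (6,7): δ = 145.37°  ·
antipodal pairs: 13

count = 13; pairs: (0,2), (0,3), (0,4), (0,5), (1,4), (1,5), (1,6), (1,7), (2,6), (2,7), (3,6), (3,7), (4,7)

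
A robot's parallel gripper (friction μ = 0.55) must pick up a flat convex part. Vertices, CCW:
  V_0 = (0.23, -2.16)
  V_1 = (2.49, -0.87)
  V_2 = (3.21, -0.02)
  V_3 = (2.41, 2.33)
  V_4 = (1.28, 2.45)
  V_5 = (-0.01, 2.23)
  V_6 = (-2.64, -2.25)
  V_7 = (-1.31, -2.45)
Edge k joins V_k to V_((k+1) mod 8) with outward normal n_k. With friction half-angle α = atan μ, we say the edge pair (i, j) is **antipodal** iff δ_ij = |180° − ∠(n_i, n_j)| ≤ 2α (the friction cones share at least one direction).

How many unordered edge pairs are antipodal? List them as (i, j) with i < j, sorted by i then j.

α = atan 0.55 = 28.81°;  2α = 57.62°
n_0 = (+0.4957, -0.8685)
n_1 = (+0.7630, -0.6463)
n_2 = (+0.9466, +0.3223)
n_3 = (+0.1056, +0.9944)
n_4 = (-0.1681, +0.9858)
n_5 = (-0.8624, +0.5063)
n_6 = (-0.1487, -0.9889)
n_7 = (+0.1851, -0.9827)
  (0,1): δ = 159.98°  ·
  (0,2): δ = 100.92°  ·
  (0,3): δ = 35.78°  ✓
  (0,4): δ = 20.04°  ✓
  (0,5): δ = 29.87°  ✓
  (0,6): δ = 141.73°  ·
  (0,7): δ = 160.95°  ·
  (1,2): δ = 120.93°  ·
  (1,3): δ = 55.80°  ✓
  (1,4): δ = 40.06°  ✓
  (1,5): δ = 9.85°  ✓
  (1,6): δ = 121.71°  ·
  (1,7): δ = 140.93°  ·
  (2,3): δ = 114.86°  ·
  (2,4): δ = 99.12°  ·
  (2,5): δ = 49.22°  ✓
  (2,6): δ = 62.65°  ·
  (2,7): δ = 81.86°  ·
  (3,4): δ = 164.26°  ·
  (3,5): δ = 114.35°  ·
  (3,6): δ = 2.49°  ✓
  (3,7): δ = 16.73°  ✓
  (4,5): δ = 130.09°  ·
  (4,6): δ = 18.23°  ✓
  (4,7): δ = 0.99°  ✓
  (5,6): δ = 68.14°  ·
  (5,7): δ = 48.92°  ✓
  (6,7): δ = 160.78°  ·
antipodal pairs: 12

count = 12; pairs: (0,3), (0,4), (0,5), (1,3), (1,4), (1,5), (2,5), (3,6), (3,7), (4,6), (4,7), (5,7)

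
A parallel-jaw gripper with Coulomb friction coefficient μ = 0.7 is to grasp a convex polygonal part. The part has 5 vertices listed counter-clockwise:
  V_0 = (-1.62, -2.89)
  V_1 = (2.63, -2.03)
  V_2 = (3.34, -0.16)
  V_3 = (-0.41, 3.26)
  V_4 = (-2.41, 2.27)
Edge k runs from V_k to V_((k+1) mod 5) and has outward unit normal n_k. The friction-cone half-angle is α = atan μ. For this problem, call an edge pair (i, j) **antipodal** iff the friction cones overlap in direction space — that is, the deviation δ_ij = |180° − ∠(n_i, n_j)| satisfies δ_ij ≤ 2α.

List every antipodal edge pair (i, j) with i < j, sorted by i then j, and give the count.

α = atan 0.7 = 34.99°;  2α = 69.98°
n_0 = (+0.1983, -0.9801)
n_1 = (+0.9349, -0.3550)
n_2 = (+0.6738, +0.7389)
n_3 = (-0.4436, +0.8962)
n_4 = (-0.9885, -0.1513)
  (0,1): δ = 122.23°  ·
  (0,2): δ = 53.80°  ✓
  (0,3): δ = 14.90°  ✓
  (0,4): δ = 87.26°  ·
  (1,2): δ = 111.57°  ·
  (1,3): δ = 42.87°  ✓
  (1,4): δ = 29.50°  ✓
  (2,3): δ = 111.30°  ·
  (2,4): δ = 38.93°  ✓
  (3,4): δ = 107.63°  ·
antipodal pairs: 5

count = 5; pairs: (0,2), (0,3), (1,3), (1,4), (2,4)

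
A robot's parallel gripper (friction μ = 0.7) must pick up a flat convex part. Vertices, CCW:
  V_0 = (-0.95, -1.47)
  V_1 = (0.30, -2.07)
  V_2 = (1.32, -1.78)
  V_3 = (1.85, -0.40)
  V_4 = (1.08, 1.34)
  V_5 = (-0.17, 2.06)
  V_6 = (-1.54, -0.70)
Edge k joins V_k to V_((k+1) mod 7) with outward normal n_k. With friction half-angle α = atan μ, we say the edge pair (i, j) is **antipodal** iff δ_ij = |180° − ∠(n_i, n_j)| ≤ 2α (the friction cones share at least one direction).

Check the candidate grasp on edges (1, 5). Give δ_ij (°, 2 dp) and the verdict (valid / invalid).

α = atan 0.7 = 34.99°;  2α = 69.98°
edge 1: e_1 = (+1.02, +0.29);  n_1 = (+0.2735, -0.9619)
edge 5: e_5 = (-1.37, -2.76);  n_5 = (-0.8957, +0.4446)
∠(n_1, n_5) = 132.27°
δ = |180° − 132.27°| = 47.73°
47.73° ≤ 2α = 69.98°  →  valid

δ = 47.73°, valid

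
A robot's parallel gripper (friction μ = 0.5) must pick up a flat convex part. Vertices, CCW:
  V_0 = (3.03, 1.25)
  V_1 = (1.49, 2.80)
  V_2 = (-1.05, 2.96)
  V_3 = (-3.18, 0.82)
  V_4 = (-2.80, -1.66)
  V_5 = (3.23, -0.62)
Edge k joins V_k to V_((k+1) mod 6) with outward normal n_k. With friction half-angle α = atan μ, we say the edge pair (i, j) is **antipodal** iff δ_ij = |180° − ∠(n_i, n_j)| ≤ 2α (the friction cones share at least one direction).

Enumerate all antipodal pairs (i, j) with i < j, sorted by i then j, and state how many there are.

count = 5; pairs: (0,3), (1,4), (2,4), (2,5), (3,5)

α = atan 0.5 = 26.57°;  2α = 53.13°
n_0 = (+0.7094, +0.7048)
n_1 = (+0.0629, +0.9980)
n_2 = (-0.7088, +0.7054)
n_3 = (-0.9885, -0.1515)
n_4 = (+0.1700, -0.9855)
n_5 = (+0.9943, +0.1063)
  (0,1): δ = 138.42°  ·
  (0,2): δ = 89.68°  ·
  (0,3): δ = 36.10°  ✓
  (0,4): δ = 54.97°  ·
  (0,5): δ = 141.29°  ·
  (1,2): δ = 131.26°  ·
  (1,3): δ = 77.68°  ·
  (1,4): δ = 13.39°  ✓
  (1,5): δ = 99.71°  ·
  (2,3): δ = 126.42°  ·
  (2,4): δ = 35.35°  ✓
  (2,5): δ = 50.97°  ✓
  (3,4): δ = 88.93°  ·
  (3,5): δ = 2.61°  ✓
  (4,5): δ = 93.68°  ·
antipodal pairs: 5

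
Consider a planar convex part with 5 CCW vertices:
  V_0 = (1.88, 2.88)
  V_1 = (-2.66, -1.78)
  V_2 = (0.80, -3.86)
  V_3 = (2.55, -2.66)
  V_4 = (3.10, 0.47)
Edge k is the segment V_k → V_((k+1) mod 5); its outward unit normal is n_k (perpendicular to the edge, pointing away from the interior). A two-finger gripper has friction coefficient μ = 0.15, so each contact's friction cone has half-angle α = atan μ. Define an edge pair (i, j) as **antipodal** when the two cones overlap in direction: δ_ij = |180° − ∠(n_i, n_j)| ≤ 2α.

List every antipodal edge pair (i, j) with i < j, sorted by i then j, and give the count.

α = atan 0.15 = 8.53°;  2α = 17.06°
n_0 = (-0.7163, +0.6978)
n_1 = (-0.5152, -0.8571)
n_2 = (+0.5655, -0.8247)
n_3 = (+0.9849, -0.1731)
n_4 = (+0.8922, +0.4517)
  (0,1): δ = 76.76°  ·
  (0,2): δ = 11.31°  ✓
  (0,3): δ = 34.29°  ·
  (0,4): δ = 71.10°  ·
  (1,2): δ = 114.55°  ·
  (1,3): δ = 68.95°  ·
  (1,4): δ = 32.14°  ·
  (2,3): δ = 134.41°  ·
  (2,4): δ = 97.59°  ·
  (3,4): δ = 143.18°  ·
antipodal pairs: 1

count = 1; pairs: (0,2)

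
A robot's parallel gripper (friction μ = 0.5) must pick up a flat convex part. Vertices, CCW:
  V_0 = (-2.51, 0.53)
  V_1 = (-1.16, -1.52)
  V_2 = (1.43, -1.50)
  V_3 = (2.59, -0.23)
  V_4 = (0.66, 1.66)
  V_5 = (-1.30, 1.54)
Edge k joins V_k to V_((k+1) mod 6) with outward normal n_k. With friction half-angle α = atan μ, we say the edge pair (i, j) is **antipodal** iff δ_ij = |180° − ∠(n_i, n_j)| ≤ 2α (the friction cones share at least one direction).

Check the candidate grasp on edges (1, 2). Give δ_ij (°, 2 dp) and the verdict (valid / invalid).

α = atan 0.5 = 26.57°;  2α = 53.13°
edge 1: e_1 = (+2.59, +0.02);  n_1 = (+0.0077, -1.0000)
edge 2: e_2 = (+1.16, +1.27);  n_2 = (+0.7384, -0.6744)
∠(n_1, n_2) = 47.15°
δ = |180° − 47.15°| = 132.85°
132.85° > 2α = 53.13°  →  invalid

δ = 132.85°, invalid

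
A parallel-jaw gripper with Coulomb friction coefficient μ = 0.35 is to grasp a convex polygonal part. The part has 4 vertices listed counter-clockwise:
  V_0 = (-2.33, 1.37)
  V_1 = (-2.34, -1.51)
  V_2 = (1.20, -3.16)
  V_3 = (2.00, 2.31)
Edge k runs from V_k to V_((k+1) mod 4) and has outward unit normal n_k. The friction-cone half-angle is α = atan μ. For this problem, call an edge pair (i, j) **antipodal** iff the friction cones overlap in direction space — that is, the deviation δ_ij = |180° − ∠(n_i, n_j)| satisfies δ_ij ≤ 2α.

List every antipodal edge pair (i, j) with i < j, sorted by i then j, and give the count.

count = 2; pairs: (0,2), (1,3)

α = atan 0.35 = 19.29°;  2α = 38.58°
n_0 = (-1.0000, +0.0035)
n_1 = (-0.4225, -0.9064)
n_2 = (+0.9895, -0.1447)
n_3 = (-0.2121, +0.9772)
  (0,1): δ = 114.79°  ·
  (0,2): δ = 8.12°  ✓
  (0,3): δ = 102.45°  ·
  (1,2): δ = 73.33°  ·
  (1,3): δ = 37.24°  ✓
  (2,3): δ = 69.43°  ·
antipodal pairs: 2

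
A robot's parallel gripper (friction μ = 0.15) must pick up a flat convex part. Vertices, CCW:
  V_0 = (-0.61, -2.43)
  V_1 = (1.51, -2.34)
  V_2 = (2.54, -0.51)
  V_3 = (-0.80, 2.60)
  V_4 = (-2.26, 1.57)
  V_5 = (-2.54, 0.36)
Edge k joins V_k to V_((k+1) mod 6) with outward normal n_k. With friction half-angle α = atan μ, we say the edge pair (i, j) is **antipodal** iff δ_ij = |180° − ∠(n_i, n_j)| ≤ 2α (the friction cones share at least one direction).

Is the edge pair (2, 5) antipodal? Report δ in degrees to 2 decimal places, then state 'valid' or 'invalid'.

α = atan 0.15 = 8.53°;  2α = 17.06°
edge 2: e_2 = (-3.34, +3.11);  n_2 = (+0.6815, +0.7319)
edge 5: e_5 = (+1.93, -2.79);  n_5 = (-0.8224, -0.5689)
∠(n_2, n_5) = 167.63°
δ = |180° − 167.63°| = 12.37°
12.37° ≤ 2α = 17.06°  →  valid

δ = 12.37°, valid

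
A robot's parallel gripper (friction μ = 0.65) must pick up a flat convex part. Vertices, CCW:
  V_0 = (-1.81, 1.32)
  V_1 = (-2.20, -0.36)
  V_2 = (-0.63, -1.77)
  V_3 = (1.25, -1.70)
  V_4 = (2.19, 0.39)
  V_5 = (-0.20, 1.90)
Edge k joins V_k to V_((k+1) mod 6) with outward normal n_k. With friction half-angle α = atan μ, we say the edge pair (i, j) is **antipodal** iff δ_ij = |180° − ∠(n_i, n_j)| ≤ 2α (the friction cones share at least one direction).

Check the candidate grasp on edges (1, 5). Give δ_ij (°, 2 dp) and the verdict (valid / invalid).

δ = 61.74°, valid

α = atan 0.65 = 33.02°;  2α = 66.05°
edge 1: e_1 = (+1.57, -1.41);  n_1 = (-0.6682, -0.7440)
edge 5: e_5 = (-1.61, -0.58);  n_5 = (-0.3389, +0.9408)
∠(n_1, n_5) = 118.26°
δ = |180° − 118.26°| = 61.74°
61.74° ≤ 2α = 66.05°  →  valid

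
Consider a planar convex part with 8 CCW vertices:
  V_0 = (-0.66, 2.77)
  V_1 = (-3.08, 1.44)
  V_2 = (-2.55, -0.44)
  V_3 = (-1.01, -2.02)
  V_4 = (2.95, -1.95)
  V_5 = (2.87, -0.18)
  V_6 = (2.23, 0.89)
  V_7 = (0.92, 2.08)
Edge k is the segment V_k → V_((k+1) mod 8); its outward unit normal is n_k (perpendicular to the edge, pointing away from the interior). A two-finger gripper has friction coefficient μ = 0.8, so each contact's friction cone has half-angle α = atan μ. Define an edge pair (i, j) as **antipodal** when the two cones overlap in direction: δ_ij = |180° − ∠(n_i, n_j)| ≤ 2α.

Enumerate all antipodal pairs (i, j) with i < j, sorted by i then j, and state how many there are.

α = atan 0.8 = 38.66°;  2α = 77.32°
n_0 = (-0.4816, +0.8764)
n_1 = (-0.9625, -0.2713)
n_2 = (-0.7161, -0.6980)
n_3 = (+0.0177, -0.9998)
n_4 = (+0.9990, +0.0452)
n_5 = (+0.8582, +0.5133)
n_6 = (+0.6724, +0.7402)
n_7 = (+0.4002, +0.9164)
  (0,1): δ = 103.05°  ·
  (0,2): δ = 74.53°  ✓
  (0,3): δ = 27.78°  ✓
  (0,4): δ = 63.80°  ✓
  (0,5): δ = 92.09°  ·
  (0,6): δ = 108.96°  ·
  (0,7): δ = 127.62°  ·
  (1,2): δ = 151.48°  ·
  (1,3): δ = 104.73°  ·
  (1,4): δ = 13.16°  ✓
  (1,5): δ = 15.14°  ✓
  (1,6): δ = 32.00°  ✓
  (1,7): δ = 50.66°  ✓
  (2,3): δ = 133.25°  ·
  (2,4): δ = 41.68°  ✓
  (2,5): δ = 13.38°  ✓
  (2,6): δ = 3.48°  ✓
  (2,7): δ = 22.14°  ✓
  (3,4): δ = 88.42°  ·
  (3,5): δ = 60.13°  ✓
  (3,6): δ = 43.26°  ✓
  (3,7): δ = 24.60°  ✓
  (4,5): δ = 151.70°  ·
  (4,6): δ = 134.84°  ·
  (4,7): δ = 116.18°  ·
  (5,6): δ = 163.14°  ·
  (5,7): δ = 144.48°  ·
  (6,7): δ = 161.34°  ·
antipodal pairs: 14

count = 14; pairs: (0,2), (0,3), (0,4), (1,4), (1,5), (1,6), (1,7), (2,4), (2,5), (2,6), (2,7), (3,5), (3,6), (3,7)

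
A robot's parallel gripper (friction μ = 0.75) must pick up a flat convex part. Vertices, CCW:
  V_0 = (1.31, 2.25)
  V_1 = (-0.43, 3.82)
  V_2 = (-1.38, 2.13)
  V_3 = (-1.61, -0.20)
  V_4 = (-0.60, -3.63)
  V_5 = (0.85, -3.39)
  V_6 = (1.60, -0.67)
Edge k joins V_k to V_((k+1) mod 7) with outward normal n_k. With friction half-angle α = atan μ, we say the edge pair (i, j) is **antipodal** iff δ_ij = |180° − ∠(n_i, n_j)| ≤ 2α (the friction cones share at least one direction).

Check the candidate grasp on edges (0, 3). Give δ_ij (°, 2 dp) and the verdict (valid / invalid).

δ = 31.53°, valid

α = atan 0.75 = 36.87°;  2α = 73.74°
edge 0: e_0 = (-1.74, +1.57);  n_0 = (+0.6699, +0.7424)
edge 3: e_3 = (+1.01, -3.43);  n_3 = (-0.9593, -0.2825)
∠(n_0, n_3) = 148.47°
δ = |180° − 148.47°| = 31.53°
31.53° ≤ 2α = 73.74°  →  valid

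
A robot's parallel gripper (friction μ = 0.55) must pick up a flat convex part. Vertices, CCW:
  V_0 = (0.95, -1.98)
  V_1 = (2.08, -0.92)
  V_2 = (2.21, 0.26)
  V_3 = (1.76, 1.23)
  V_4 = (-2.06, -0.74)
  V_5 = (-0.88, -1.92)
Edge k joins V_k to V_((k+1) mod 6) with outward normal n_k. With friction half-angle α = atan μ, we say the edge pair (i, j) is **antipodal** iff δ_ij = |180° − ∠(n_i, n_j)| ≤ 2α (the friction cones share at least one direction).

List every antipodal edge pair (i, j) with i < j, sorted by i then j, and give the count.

count = 5; pairs: (0,3), (1,3), (1,4), (2,4), (3,5)

α = atan 0.55 = 28.81°;  2α = 57.62°
n_0 = (+0.6842, -0.7293)
n_1 = (+0.9940, -0.1095)
n_2 = (+0.9071, +0.4208)
n_3 = (-0.4583, +0.8888)
n_4 = (-0.7071, -0.7071)
n_5 = (-0.0328, -0.9995)
  (0,1): δ = 139.46°  ·
  (0,2): δ = 108.28°  ·
  (0,3): δ = 15.89°  ✓
  (0,4): δ = 91.83°  ·
  (0,5): δ = 134.95°  ·
  (1,2): δ = 148.83°  ·
  (1,3): δ = 56.43°  ✓
  (1,4): δ = 51.29°  ✓
  (1,5): δ = 94.41°  ·
  (2,3): δ = 87.61°  ·
  (2,4): δ = 20.11°  ✓
  (2,5): δ = 63.23°  ·
  (3,4): δ = 72.28°  ·
  (3,5): δ = 29.16°  ✓
  (4,5): δ = 136.88°  ·
antipodal pairs: 5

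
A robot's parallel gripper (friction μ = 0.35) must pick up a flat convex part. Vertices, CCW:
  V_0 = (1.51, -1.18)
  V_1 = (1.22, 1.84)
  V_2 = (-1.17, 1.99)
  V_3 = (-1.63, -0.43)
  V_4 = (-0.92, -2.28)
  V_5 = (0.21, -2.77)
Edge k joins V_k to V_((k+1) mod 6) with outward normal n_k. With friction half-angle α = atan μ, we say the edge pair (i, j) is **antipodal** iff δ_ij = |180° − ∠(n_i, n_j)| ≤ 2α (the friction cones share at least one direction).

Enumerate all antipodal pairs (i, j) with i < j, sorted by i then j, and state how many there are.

α = atan 0.35 = 19.29°;  2α = 38.58°
n_0 = (+0.9954, +0.0956)
n_1 = (+0.0626, +0.9980)
n_2 = (-0.9824, +0.1867)
n_3 = (-0.9336, -0.3583)
n_4 = (-0.3978, -0.9175)
n_5 = (+0.7742, -0.6330)
  (0,1): δ = 99.08°  ·
  (0,2): δ = 16.25°  ✓
  (0,3): δ = 15.51°  ✓
  (0,4): δ = 61.07°  ·
  (0,5): δ = 135.25°  ·
  (1,2): δ = 97.17°  ·
  (1,3): δ = 65.41°  ·
  (1,4): δ = 19.85°  ✓
  (1,5): δ = 54.32°  ·
  (2,3): δ = 148.24°  ·
  (2,4): δ = 102.68°  ·
  (2,5): δ = 28.51°  ✓
  (3,4): δ = 134.44°  ·
  (3,5): δ = 60.27°  ·
  (4,5): δ = 105.83°  ·
antipodal pairs: 4

count = 4; pairs: (0,2), (0,3), (1,4), (2,5)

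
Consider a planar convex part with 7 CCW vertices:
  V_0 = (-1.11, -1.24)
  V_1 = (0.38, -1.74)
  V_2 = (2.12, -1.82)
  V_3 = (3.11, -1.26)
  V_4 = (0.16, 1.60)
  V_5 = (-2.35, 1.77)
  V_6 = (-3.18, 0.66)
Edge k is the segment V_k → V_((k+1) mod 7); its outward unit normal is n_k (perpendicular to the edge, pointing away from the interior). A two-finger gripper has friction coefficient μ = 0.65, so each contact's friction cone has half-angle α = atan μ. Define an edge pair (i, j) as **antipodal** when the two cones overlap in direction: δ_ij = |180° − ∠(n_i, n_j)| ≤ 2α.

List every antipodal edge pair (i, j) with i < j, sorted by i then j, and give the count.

count = 9; pairs: (0,3), (0,4), (1,3), (1,4), (1,5), (2,4), (2,5), (3,6), (4,6)

α = atan 0.65 = 33.02°;  2α = 66.05°
n_0 = (-0.3181, -0.9480)
n_1 = (-0.0459, -0.9989)
n_2 = (+0.4923, -0.8704)
n_3 = (+0.6961, +0.7180)
n_4 = (+0.0676, +0.9977)
n_5 = (-0.8009, +0.5988)
n_6 = (-0.6762, -0.7367)
  (0,1): δ = 164.08°  ·
  (0,2): δ = 131.95°  ·
  (0,3): δ = 25.56°  ✓
  (0,4): δ = 14.68°  ✓
  (0,5): δ = 71.76°  ·
  (0,6): δ = 156.00°  ·
  (1,2): δ = 147.87°  ·
  (1,3): δ = 41.48°  ✓
  (1,4): δ = 1.24°  ✓
  (1,5): δ = 55.85°  ✓
  (1,6): δ = 140.08°  ·
  (2,3): δ = 73.61°  ·
  (2,4): δ = 33.37°  ✓
  (2,5): δ = 23.72°  ✓
  (2,6): δ = 107.96°  ·
  (3,4): δ = 139.76°  ·
  (3,5): δ = 82.67°  ·
  (3,6): δ = 1.56°  ✓
  (4,5): δ = 122.91°  ·
  (4,6): δ = 38.67°  ✓
  (5,6): δ = 95.76°  ·
antipodal pairs: 9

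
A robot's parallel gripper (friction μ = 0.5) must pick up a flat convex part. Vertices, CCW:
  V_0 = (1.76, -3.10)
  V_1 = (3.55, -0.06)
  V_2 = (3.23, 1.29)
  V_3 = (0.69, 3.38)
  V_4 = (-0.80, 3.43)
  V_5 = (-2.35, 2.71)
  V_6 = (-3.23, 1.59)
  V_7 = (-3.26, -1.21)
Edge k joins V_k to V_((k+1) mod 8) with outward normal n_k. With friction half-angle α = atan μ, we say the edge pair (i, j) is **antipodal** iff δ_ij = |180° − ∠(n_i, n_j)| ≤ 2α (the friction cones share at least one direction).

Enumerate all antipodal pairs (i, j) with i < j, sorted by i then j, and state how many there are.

count = 9; pairs: (0,4), (0,5), (0,6), (1,5), (1,6), (2,6), (2,7), (3,7), (4,7)

α = atan 0.5 = 26.57°;  2α = 53.13°
n_0 = (+0.8617, -0.5074)
n_1 = (+0.9730, +0.2306)
n_2 = (+0.6354, +0.7722)
n_3 = (+0.0335, +0.9994)
n_4 = (-0.4213, +0.9069)
n_5 = (-0.7863, +0.6178)
n_6 = (-0.9999, +0.0107)
n_7 = (-0.3523, -0.9359)
  (0,1): δ = 136.17°  ·
  (0,2): δ = 98.96°  ·
  (0,3): δ = 61.43°  ·
  (0,4): δ = 34.59°  ✓
  (0,5): δ = 7.67°  ✓
  (0,6): δ = 29.88°  ✓
  (0,7): δ = 99.86°  ·
  (1,2): δ = 142.78°  ·
  (1,3): δ = 105.26°  ·
  (1,4): δ = 78.42°  ·
  (1,5): δ = 51.49°  ✓
  (1,6): δ = 13.95°  ✓
  (1,7): δ = 56.03°  ·
  (2,3): δ = 142.47°  ·
  (2,4): δ = 115.64°  ·
  (2,5): δ = 88.71°  ·
  (2,6): δ = 51.17°  ✓
  (2,7): δ = 18.82°  ✓
  (3,4): δ = 153.16°  ·
  (3,5): δ = 126.24°  ·
  (3,6): δ = 88.69°  ·
  (3,7): δ = 18.71°  ✓
  (4,5): δ = 153.07°  ·
  (4,6): δ = 115.53°  ·
  (4,7): δ = 45.55°  ✓
  (5,6): δ = 142.46°  ·
  (5,7): δ = 72.47°  ·
  (6,7): δ = 110.02°  ·
antipodal pairs: 9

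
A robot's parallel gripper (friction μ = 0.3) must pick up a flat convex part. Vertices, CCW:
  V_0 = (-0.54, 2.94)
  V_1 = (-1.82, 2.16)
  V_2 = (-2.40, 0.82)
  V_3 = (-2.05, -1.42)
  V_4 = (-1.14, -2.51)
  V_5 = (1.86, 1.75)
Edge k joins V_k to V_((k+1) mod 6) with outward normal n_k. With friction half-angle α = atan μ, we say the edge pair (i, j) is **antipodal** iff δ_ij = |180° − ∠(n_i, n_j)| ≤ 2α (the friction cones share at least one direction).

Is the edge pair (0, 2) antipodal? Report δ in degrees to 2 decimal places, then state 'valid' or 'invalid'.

α = atan 0.3 = 16.70°;  2α = 33.40°
edge 0: e_0 = (-1.28, -0.78);  n_0 = (-0.5204, +0.8539)
edge 2: e_2 = (+0.35, -2.24);  n_2 = (-0.9880, -0.1544)
∠(n_0, n_2) = 67.52°
δ = |180° − 67.52°| = 112.48°
112.48° > 2α = 33.40°  →  invalid

δ = 112.48°, invalid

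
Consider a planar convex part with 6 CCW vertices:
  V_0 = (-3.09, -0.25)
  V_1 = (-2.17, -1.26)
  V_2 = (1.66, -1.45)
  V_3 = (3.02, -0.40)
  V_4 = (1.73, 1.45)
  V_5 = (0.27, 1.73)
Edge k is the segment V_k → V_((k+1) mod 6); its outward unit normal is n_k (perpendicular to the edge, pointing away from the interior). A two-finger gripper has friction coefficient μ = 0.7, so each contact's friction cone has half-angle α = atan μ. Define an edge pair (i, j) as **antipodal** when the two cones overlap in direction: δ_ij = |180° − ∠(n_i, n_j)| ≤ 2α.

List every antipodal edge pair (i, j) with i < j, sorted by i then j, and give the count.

count = 7; pairs: (0,3), (0,4), (1,3), (1,4), (1,5), (2,4), (2,5)

α = atan 0.7 = 34.99°;  2α = 69.98°
n_0 = (-0.7393, -0.6734)
n_1 = (-0.0495, -0.9988)
n_2 = (+0.6111, -0.7915)
n_3 = (+0.8203, +0.5720)
n_4 = (+0.1883, +0.9821)
n_5 = (-0.5077, +0.8615)
  (0,1): δ = 135.17°  ·
  (0,2): δ = 94.66°  ·
  (0,3): δ = 7.44°  ✓
  (0,4): δ = 36.81°  ✓
  (0,5): δ = 78.18°  ·
  (1,2): δ = 139.49°  ·
  (1,3): δ = 52.27°  ✓
  (1,4): δ = 8.02°  ✓
  (1,5): δ = 33.35°  ✓
  (2,3): δ = 92.78°  ·
  (2,4): δ = 48.53°  ✓
  (2,5): δ = 7.16°  ✓
  (3,4): δ = 135.74°  ·
  (3,5): δ = 94.38°  ·
  (4,5): δ = 138.63°  ·
antipodal pairs: 7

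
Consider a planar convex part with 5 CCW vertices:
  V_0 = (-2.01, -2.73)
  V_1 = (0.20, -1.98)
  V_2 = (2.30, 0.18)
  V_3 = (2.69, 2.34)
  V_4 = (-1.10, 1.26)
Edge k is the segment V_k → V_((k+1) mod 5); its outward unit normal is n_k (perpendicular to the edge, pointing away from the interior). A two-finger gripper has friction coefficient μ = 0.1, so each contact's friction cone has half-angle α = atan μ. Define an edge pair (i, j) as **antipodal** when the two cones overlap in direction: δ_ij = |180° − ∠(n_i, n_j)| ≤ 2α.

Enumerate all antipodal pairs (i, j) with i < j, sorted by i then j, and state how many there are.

α = atan 0.1 = 5.71°;  2α = 11.42°
n_0 = (+0.3214, -0.9470)
n_1 = (+0.7170, -0.6971)
n_2 = (+0.9841, -0.1777)
n_3 = (-0.2741, +0.9617)
n_4 = (-0.9750, +0.2224)
  (0,1): δ = 152.94°  ·
  (0,2): δ = 118.98°  ·
  (0,3): δ = 2.84°  ✓
  (0,4): δ = 58.41°  ·
  (1,2): δ = 146.04°  ·
  (1,3): δ = 29.90°  ·
  (1,4): δ = 31.35°  ·
  (2,3): δ = 63.86°  ·
  (2,4): δ = 2.61°  ✓
  (3,4): δ = 118.75°  ·
antipodal pairs: 2

count = 2; pairs: (0,3), (2,4)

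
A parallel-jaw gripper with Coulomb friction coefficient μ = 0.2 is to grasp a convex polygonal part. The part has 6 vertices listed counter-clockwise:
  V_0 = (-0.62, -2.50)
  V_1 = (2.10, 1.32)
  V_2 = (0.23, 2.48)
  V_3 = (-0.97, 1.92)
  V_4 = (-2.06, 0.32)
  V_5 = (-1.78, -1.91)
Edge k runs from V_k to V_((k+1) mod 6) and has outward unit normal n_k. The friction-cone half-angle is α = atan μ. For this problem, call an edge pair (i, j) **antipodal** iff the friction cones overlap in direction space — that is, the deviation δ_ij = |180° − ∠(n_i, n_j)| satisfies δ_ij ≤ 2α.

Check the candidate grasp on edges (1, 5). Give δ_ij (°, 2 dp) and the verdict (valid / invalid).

δ = 4.85°, valid

α = atan 0.2 = 11.31°;  2α = 22.62°
edge 1: e_1 = (-1.87, +1.16);  n_1 = (+0.5271, +0.8498)
edge 5: e_5 = (+1.16, -0.59);  n_5 = (-0.4534, -0.8913)
∠(n_1, n_5) = 175.15°
δ = |180° − 175.15°| = 4.85°
4.85° ≤ 2α = 22.62°  →  valid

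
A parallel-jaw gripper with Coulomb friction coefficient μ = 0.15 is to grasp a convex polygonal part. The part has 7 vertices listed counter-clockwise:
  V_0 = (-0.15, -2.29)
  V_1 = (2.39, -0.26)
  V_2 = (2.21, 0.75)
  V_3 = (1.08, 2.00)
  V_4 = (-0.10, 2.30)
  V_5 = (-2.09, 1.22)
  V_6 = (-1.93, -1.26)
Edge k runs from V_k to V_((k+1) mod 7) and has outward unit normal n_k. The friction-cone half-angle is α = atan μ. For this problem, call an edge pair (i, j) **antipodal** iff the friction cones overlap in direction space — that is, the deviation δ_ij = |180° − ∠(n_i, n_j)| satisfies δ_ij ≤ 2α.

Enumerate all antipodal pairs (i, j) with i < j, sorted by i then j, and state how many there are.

count = 3; pairs: (0,4), (1,5), (3,6)

α = atan 0.15 = 8.53°;  2α = 17.06°
n_0 = (+0.6243, -0.7812)
n_1 = (+0.9845, +0.1755)
n_2 = (+0.7418, +0.6706)
n_3 = (+0.2464, +0.9692)
n_4 = (-0.4770, +0.8789)
n_5 = (-0.9979, -0.0644)
n_6 = (-0.5008, -0.8655)
  (0,1): δ = 118.53°  ·
  (0,2): δ = 86.52°  ·
  (0,3): δ = 52.90°  ·
  (0,4): δ = 10.14°  ✓
  (0,5): δ = 55.06°  ·
  (0,6): δ = 111.31°  ·
  (1,2): δ = 147.99°  ·
  (1,3): δ = 114.37°  ·
  (1,4): δ = 71.62°  ·
  (1,5): δ = 6.41°  ✓
  (1,6): δ = 49.84°  ·
  (2,3): δ = 146.38°  ·
  (2,4): δ = 103.62°  ·
  (2,5): δ = 38.42°  ·
  (2,6): δ = 17.83°  ·
  (3,4): δ = 137.25°  ·
  (3,5): δ = 72.04°  ·
  (3,6): δ = 15.79°  ✓
  (4,5): δ = 114.80°  ·
  (4,6): δ = 58.55°  ·
  (5,6): δ = 123.75°  ·
antipodal pairs: 3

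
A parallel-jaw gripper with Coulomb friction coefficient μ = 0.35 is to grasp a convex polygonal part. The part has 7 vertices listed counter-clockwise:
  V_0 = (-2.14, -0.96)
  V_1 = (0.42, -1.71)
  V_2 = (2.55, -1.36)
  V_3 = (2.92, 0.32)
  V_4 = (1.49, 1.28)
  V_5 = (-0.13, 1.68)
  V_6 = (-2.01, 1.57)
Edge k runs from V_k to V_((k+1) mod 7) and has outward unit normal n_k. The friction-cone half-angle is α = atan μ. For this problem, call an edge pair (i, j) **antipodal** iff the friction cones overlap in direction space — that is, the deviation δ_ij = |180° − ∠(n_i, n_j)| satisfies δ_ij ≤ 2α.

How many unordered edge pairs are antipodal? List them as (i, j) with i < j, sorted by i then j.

α = atan 0.35 = 19.29°;  2α = 38.58°
n_0 = (-0.2812, -0.9597)
n_1 = (+0.1621, -0.9868)
n_2 = (+0.9766, -0.2151)
n_3 = (+0.5574, +0.8303)
n_4 = (+0.2397, +0.9708)
n_5 = (-0.0584, +0.9983)
n_6 = (-0.9987, +0.0513)
  (0,1): δ = 154.34°  ·
  (0,2): δ = 86.09°  ·
  (0,3): δ = 17.55°  ✓
  (0,4): δ = 2.46°  ✓
  (0,5): δ = 19.68°  ✓
  (0,6): δ = 103.39°  ·
  (1,2): δ = 111.75°  ·
  (1,3): δ = 43.21°  ·
  (1,4): δ = 23.20°  ✓
  (1,5): δ = 5.98°  ✓
  (1,6): δ = 77.73°  ·
  (2,3): δ = 111.45°  ·
  (2,4): δ = 91.45°  ·
  (2,5): δ = 74.23°  ·
  (2,6): δ = 9.48°  ✓
  (3,4): δ = 160.00°  ·
  (3,5): δ = 142.78°  ·
  (3,6): δ = 59.07°  ·
  (4,5): δ = 162.78°  ·
  (4,6): δ = 79.07°  ·
  (5,6): δ = 96.29°  ·
antipodal pairs: 6

count = 6; pairs: (0,3), (0,4), (0,5), (1,4), (1,5), (2,6)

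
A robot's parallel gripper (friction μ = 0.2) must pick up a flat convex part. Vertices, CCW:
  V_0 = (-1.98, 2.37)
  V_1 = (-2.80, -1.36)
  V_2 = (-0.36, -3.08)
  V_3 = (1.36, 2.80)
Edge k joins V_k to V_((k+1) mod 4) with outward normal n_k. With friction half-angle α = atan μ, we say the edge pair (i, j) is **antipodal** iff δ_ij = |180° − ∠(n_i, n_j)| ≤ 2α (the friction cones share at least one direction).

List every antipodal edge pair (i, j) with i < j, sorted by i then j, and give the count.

count = 1; pairs: (0,2)

α = atan 0.2 = 11.31°;  2α = 22.62°
n_0 = (-0.9767, +0.2147)
n_1 = (-0.5762, -0.8173)
n_2 = (+0.9598, -0.2808)
n_3 = (-0.1277, +0.9918)
  (0,1): δ = 112.78°  ·
  (0,2): δ = 3.91°  ✓
  (0,3): δ = 109.73°  ·
  (1,2): δ = 71.12°  ·
  (1,3): δ = 42.52°  ·
  (2,3): δ = 66.36°  ·
antipodal pairs: 1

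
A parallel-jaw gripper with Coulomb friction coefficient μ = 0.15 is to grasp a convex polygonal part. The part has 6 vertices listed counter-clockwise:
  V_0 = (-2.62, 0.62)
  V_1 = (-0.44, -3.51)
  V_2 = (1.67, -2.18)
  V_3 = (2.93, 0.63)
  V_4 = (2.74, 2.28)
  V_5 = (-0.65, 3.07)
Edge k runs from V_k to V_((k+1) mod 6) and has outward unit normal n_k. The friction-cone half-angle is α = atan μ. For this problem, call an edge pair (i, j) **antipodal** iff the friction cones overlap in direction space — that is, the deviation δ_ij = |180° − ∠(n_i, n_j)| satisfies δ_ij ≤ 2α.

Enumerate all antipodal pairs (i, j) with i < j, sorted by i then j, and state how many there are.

count = 1; pairs: (2,5)

α = atan 0.15 = 8.53°;  2α = 17.06°
n_0 = (-0.8844, -0.4668)
n_1 = (+0.5332, -0.8460)
n_2 = (+0.9125, -0.4091)
n_3 = (+0.9934, +0.1144)
n_4 = (+0.2270, +0.9739)
n_5 = (-0.7793, +0.6266)
  (0,1): δ = 85.60°  ·
  (0,2): δ = 51.98°  ·
  (0,3): δ = 21.26°  ·
  (0,4): δ = 49.05°  ·
  (0,5): δ = 113.37°  ·
  (1,2): δ = 146.38°  ·
  (1,3): δ = 115.66°  ·
  (1,4): δ = 45.34°  ·
  (1,5): δ = 18.97°  ·
  (2,3): δ = 149.28°  ·
  (2,4): δ = 78.97°  ·
  (2,5): δ = 14.65°  ✓
  (3,4): δ = 109.69°  ·
  (3,5): δ = 45.37°  ·
  (4,5): δ = 115.68°  ·
antipodal pairs: 1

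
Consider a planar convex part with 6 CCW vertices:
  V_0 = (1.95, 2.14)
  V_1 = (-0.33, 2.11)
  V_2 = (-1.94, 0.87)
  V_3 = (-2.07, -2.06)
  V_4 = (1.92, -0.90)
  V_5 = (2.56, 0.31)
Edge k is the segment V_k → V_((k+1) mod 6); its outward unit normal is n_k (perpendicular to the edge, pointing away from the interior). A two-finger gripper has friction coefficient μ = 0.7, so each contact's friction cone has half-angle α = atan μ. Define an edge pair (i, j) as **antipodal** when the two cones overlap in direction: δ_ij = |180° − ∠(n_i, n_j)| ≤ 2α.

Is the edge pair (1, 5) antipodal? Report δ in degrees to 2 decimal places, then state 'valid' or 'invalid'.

δ = 70.83°, invalid

α = atan 0.7 = 34.99°;  2α = 69.98°
edge 1: e_1 = (-1.61, -1.24);  n_1 = (-0.6102, +0.7923)
edge 5: e_5 = (-0.61, +1.83);  n_5 = (+0.9487, +0.3162)
∠(n_1, n_5) = 109.17°
δ = |180° − 109.17°| = 70.83°
70.83° > 2α = 69.98°  →  invalid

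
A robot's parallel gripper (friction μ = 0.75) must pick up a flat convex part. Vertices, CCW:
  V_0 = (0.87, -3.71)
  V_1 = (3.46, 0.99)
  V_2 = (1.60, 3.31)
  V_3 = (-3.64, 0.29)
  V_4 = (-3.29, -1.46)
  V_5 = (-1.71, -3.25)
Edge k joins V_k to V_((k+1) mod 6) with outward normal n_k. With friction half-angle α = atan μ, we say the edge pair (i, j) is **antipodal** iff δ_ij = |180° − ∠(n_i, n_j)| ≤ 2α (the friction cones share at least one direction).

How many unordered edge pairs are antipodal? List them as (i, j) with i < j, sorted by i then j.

count = 7; pairs: (0,2), (0,3), (0,4), (1,3), (1,4), (1,5), (2,5)

α = atan 0.75 = 36.87°;  2α = 73.74°
n_0 = (+0.8758, -0.4826)
n_1 = (+0.7802, +0.6255)
n_2 = (-0.4993, +0.8664)
n_3 = (-0.9806, -0.1961)
n_4 = (-0.7497, -0.6618)
n_5 = (-0.1755, -0.9845)
  (0,1): δ = 112.42°  ·
  (0,2): δ = 31.19°  ✓
  (0,3): δ = 40.17°  ✓
  (0,4): δ = 70.29°  ✓
  (0,5): δ = 108.75°  ·
  (1,2): δ = 98.76°  ·
  (1,3): δ = 27.41°  ✓
  (1,4): δ = 2.71°  ✓
  (1,5): δ = 41.17°  ✓
  (2,3): δ = 108.65°  ·
  (2,4): δ = 78.52°  ·
  (2,5): δ = 40.07°  ✓
  (3,4): δ = 149.88°  ·
  (3,5): δ = 111.42°  ·
  (4,5): δ = 141.54°  ·
antipodal pairs: 7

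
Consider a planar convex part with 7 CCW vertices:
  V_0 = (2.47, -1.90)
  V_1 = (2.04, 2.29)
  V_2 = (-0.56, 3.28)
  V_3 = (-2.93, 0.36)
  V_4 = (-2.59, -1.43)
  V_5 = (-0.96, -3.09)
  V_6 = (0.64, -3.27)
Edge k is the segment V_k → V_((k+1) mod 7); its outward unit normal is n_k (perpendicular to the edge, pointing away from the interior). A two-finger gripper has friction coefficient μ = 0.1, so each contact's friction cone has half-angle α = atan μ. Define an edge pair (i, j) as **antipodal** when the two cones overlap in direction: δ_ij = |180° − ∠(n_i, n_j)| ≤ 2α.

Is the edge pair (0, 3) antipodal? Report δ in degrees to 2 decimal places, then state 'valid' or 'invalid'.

α = atan 0.1 = 5.71°;  2α = 11.42°
edge 0: e_0 = (-0.43, +4.19);  n_0 = (+0.9948, +0.1021)
edge 3: e_3 = (+0.34, -1.79);  n_3 = (-0.9824, -0.1866)
∠(n_0, n_3) = 175.10°
δ = |180° − 175.10°| = 4.90°
4.90° ≤ 2α = 11.42°  →  valid

δ = 4.90°, valid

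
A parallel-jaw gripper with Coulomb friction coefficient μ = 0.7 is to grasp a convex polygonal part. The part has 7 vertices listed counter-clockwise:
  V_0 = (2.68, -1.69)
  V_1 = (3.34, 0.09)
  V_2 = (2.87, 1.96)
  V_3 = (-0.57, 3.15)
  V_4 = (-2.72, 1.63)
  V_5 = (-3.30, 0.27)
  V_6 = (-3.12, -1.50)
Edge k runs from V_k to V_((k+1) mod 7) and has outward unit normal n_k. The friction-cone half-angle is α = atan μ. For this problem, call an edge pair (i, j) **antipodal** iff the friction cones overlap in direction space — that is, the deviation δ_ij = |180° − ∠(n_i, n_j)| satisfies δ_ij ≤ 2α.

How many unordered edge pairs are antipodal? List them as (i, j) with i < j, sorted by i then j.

count = 10; pairs: (0,3), (0,4), (0,5), (1,3), (1,4), (1,5), (2,5), (2,6), (3,6), (4,6)

α = atan 0.7 = 34.99°;  2α = 69.98°
n_0 = (+0.9376, -0.3477)
n_1 = (+0.9698, +0.2438)
n_2 = (+0.3269, +0.9451)
n_3 = (-0.5773, +0.8165)
n_4 = (-0.9198, +0.3923)
n_5 = (-0.9949, -0.1012)
n_6 = (-0.0327, -0.9995)
  (0,1): δ = 145.55°  ·
  (0,2): δ = 88.74°  ·
  (0,3): δ = 34.40°  ✓
  (0,4): δ = 2.75°  ✓
  (0,5): δ = 26.15°  ✓
  (0,6): δ = 108.47°  ·
  (1,2): δ = 123.19°  ·
  (1,3): δ = 68.85°  ✓
  (1,4): δ = 37.21°  ✓
  (1,5): δ = 8.30°  ✓
  (1,6): δ = 74.02°  ·
  (2,3): δ = 125.66°  ·
  (2,4): δ = 94.01°  ·
  (2,5): δ = 65.11°  ✓
  (2,6): δ = 17.21°  ✓
  (3,4): δ = 148.36°  ·
  (3,5): δ = 119.45°  ·
  (3,6): δ = 37.14°  ✓
  (4,5): δ = 151.10°  ·
  (4,6): δ = 68.78°  ✓
  (5,6): δ = 97.68°  ·
antipodal pairs: 10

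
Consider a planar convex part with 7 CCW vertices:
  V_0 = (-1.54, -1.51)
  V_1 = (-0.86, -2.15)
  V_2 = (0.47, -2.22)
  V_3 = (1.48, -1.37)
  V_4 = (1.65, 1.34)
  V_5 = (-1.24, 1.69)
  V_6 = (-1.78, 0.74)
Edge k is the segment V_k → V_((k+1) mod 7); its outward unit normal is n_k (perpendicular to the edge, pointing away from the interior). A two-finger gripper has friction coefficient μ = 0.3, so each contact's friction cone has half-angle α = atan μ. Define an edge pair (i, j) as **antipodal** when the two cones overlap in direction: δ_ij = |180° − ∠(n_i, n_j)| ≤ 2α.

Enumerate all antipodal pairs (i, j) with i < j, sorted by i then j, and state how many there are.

α = atan 0.3 = 16.70°;  2α = 33.40°
n_0 = (-0.6854, -0.7282)
n_1 = (-0.0526, -0.9986)
n_2 = (+0.6439, -0.7651)
n_3 = (+0.9980, -0.0626)
n_4 = (+0.1202, +0.9927)
n_5 = (-0.8694, +0.4942)
n_6 = (-0.9944, -0.1061)
  (0,1): δ = 139.75°  ·
  (0,2): δ = 96.65°  ·
  (0,3): δ = 50.33°  ·
  (0,4): δ = 36.36°  ·
  (0,5): δ = 103.65°  ·
  (0,6): δ = 139.35°  ·
  (1,2): δ = 136.90°  ·
  (1,3): δ = 90.58°  ·
  (1,4): δ = 3.89°  ✓
  (1,5): δ = 63.40°  ·
  (1,6): δ = 99.10°  ·
  (2,3): δ = 133.67°  ·
  (2,4): δ = 46.99°  ·
  (2,5): δ = 20.30°  ✓
  (2,6): δ = 56.01°  ·
  (3,4): δ = 93.32°  ·
  (3,5): δ = 26.03°  ✓
  (3,6): δ = 9.68°  ✓
  (4,5): δ = 112.71°  ·
  (4,6): δ = 77.01°  ·
  (5,6): δ = 144.30°  ·
antipodal pairs: 4

count = 4; pairs: (1,4), (2,5), (3,5), (3,6)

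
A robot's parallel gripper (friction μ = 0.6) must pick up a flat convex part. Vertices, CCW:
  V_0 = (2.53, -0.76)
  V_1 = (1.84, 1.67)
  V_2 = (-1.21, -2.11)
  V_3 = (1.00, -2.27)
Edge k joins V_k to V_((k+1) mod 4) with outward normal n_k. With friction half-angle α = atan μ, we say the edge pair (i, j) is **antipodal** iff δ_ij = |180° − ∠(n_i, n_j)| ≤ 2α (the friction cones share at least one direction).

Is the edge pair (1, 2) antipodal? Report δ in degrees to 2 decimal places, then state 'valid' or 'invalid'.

δ = 55.24°, valid

α = atan 0.6 = 30.96°;  2α = 61.93°
edge 1: e_1 = (-3.05, -3.78);  n_1 = (-0.7783, +0.6280)
edge 2: e_2 = (+2.21, -0.16);  n_2 = (-0.0722, -0.9974)
∠(n_1, n_2) = 124.76°
δ = |180° − 124.76°| = 55.24°
55.24° ≤ 2α = 61.93°  →  valid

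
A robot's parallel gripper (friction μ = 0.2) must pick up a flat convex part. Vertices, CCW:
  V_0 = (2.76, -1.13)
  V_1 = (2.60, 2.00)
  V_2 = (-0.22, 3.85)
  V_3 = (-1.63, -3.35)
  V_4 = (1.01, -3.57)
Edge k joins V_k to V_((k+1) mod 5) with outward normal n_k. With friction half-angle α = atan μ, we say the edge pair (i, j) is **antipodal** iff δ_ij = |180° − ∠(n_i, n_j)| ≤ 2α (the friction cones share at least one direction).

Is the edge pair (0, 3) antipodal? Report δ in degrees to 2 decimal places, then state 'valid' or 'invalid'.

α = atan 0.2 = 11.31°;  2α = 22.62°
edge 0: e_0 = (-0.16, +3.13);  n_0 = (+0.9987, +0.0511)
edge 3: e_3 = (+2.64, -0.22);  n_3 = (-0.0830, -0.9965)
∠(n_0, n_3) = 97.69°
δ = |180° − 97.69°| = 82.31°
82.31° > 2α = 22.62°  →  invalid

δ = 82.31°, invalid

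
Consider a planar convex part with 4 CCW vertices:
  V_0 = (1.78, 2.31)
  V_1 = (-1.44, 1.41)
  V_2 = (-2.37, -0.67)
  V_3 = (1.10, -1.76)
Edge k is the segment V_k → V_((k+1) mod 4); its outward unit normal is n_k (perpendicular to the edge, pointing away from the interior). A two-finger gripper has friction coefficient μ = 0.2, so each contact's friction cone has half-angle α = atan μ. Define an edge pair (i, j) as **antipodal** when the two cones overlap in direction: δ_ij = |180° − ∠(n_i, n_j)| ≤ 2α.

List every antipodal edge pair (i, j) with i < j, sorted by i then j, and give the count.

α = atan 0.2 = 11.31°;  2α = 22.62°
n_0 = (-0.2692, +0.9631)
n_1 = (-0.9129, +0.4082)
n_2 = (-0.2997, -0.9540)
n_3 = (+0.9863, -0.1648)
  (0,1): δ = 129.71°  ·
  (0,2): δ = 33.05°  ·
  (0,3): δ = 64.90°  ·
  (1,2): δ = 83.35°  ·
  (1,3): δ = 14.61°  ✓
  (2,3): δ = 82.05°  ·
antipodal pairs: 1

count = 1; pairs: (1,3)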